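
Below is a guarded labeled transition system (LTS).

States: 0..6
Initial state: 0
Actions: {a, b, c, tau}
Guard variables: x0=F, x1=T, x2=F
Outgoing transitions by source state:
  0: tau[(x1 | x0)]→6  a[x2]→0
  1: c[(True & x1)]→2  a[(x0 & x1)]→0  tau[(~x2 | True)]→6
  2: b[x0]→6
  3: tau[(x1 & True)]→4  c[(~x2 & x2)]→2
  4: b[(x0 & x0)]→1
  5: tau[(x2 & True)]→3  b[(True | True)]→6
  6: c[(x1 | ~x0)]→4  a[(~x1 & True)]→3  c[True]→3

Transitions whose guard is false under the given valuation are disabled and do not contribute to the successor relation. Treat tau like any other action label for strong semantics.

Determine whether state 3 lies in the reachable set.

Guard filter leaves 7 enabled edge(s).
L0 = {0}
L1 = {6}  now seen {0,6}
L2 = {3,4}  now seen {0,3,4,6}
R = {0,3,4,6}
trace reaching 3: tau·c

Answer: REACHABLE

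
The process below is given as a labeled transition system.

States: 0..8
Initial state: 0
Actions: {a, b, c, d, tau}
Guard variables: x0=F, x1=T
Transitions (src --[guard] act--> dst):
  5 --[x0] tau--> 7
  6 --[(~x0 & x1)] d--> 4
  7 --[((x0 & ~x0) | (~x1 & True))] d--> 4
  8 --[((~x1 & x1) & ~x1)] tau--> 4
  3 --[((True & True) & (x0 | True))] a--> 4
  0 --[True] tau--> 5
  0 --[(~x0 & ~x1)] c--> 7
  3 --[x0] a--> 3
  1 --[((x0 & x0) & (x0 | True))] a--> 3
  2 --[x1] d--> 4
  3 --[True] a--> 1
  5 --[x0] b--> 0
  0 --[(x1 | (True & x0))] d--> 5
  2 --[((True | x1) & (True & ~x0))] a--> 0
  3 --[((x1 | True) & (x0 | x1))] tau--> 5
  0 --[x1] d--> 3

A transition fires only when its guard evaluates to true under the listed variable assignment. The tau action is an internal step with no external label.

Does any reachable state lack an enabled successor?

Answer: DEADLOCK at state 1

Working:
Reach set: {0,1,3,4,5}
  0: d→3  d→5  tau→5  [3 exit(s)]
  1: ∅  [STUCK]
  3: a→1  a→4  tau→5  [3 exit(s)]
  4: ∅  [STUCK]
  5: ∅  [STUCK]
trace reaching 1: d·a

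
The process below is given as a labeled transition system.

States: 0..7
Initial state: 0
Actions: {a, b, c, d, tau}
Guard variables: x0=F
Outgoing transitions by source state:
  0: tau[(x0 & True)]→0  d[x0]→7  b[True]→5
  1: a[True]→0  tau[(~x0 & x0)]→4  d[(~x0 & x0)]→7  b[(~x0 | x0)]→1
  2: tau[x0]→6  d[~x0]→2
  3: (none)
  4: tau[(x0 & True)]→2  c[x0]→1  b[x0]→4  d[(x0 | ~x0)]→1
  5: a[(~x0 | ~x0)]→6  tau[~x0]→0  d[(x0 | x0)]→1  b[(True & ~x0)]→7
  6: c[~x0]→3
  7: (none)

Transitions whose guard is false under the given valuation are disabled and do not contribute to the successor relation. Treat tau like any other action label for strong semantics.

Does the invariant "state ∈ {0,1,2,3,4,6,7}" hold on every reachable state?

Inv-set: {0,1,2,3,4,6,7}
Reach set: {0,3,5,6,7}
  0: ok
  3: ok
  5: VIOLATES
  6: ok
  7: ok
witness against invariant: b → 5

Answer: INVARIANT VIOLATED at state 5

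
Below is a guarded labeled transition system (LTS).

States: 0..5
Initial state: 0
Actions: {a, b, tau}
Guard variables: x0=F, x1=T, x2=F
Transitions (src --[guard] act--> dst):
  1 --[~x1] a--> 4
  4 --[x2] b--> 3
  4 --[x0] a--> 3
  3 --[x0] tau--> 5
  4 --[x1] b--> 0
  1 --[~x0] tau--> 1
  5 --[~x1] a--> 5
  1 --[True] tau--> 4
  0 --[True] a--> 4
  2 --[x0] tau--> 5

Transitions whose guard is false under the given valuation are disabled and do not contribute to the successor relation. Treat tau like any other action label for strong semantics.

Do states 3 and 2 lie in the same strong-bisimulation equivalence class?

Bisimulation quotient by refinement:
  round 0: {{0,1,2,3,4,5}}
  round 1: {{0},{1},{2,3,5},{4}}
Fixed point at round 2; 4 class(es).
[3]={2,3,5}  [2]={2,3,5}

Answer: BISIMILAR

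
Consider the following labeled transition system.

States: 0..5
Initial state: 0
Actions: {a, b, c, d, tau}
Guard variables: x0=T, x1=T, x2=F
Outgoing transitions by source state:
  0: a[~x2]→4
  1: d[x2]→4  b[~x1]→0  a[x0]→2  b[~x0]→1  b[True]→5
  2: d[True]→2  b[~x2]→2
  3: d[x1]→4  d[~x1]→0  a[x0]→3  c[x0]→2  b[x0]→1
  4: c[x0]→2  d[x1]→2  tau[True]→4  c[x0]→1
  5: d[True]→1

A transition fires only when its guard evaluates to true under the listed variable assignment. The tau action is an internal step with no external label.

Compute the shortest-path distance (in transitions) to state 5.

Answer: 3

Trace:
Breadth-first toward 5:
  depth 0: {0}
  depth 1: {4}
  depth 2: {1,2}
  depth 3: {5}
first hit 5 at d=3 via a·c·b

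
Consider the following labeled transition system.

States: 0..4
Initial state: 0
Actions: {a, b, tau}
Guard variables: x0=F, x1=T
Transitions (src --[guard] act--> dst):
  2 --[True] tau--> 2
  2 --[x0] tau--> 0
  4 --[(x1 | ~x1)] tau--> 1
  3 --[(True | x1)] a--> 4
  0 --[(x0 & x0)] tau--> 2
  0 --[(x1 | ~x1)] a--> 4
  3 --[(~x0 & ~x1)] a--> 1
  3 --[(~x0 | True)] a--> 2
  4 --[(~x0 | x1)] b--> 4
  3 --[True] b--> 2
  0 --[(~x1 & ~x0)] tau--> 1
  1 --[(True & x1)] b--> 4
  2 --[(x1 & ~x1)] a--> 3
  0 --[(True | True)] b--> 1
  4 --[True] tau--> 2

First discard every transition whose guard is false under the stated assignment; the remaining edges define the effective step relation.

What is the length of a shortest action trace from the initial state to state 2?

BFS to 2:
  depth 0: {0}
  depth 1: {1,4}
  depth 2: {2}
first hit 2 at d=2 via a·tau

Answer: 2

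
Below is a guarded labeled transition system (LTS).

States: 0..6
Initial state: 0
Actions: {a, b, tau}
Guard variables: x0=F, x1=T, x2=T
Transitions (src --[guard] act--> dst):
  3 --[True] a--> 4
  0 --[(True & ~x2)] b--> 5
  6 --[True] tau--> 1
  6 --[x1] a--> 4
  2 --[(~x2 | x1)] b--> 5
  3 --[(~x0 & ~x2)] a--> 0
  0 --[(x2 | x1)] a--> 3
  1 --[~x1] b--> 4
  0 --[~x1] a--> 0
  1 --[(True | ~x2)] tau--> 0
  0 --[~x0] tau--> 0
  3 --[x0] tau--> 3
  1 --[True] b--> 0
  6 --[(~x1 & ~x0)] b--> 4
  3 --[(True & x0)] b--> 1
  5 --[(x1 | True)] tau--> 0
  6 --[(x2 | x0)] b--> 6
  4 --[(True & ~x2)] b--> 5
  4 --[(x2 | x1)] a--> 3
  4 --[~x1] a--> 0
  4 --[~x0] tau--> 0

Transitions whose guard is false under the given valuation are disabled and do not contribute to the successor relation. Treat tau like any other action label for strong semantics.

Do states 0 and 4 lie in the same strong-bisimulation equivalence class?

Answer: BISIMILAR

Analysis:
Refine partition for ~:
  π0 = {{0,1,2,3,4,5,6}}
  π1 = {{0,4},{1},{2},{3},{5},{6}}
stable after 2 split(s): 6 block(s)
[0]={0,4}  [4]={0,4}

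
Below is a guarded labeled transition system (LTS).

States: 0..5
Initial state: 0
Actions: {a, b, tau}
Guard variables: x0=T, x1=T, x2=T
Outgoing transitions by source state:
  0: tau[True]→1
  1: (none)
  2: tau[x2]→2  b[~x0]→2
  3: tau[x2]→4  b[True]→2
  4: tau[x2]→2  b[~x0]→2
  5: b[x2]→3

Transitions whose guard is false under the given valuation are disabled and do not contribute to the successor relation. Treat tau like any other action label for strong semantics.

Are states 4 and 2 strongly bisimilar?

Refine partition for ~:
  π0 = {{0,1,2,3,4,5}}
  π1 = {{0,2,4},{1},{3},{5}}
  π2 = {{0},{1},{2,4},{3},{5}}
stable after 3 split(s): 5 block(s)
class of 4: {2,4}; class of 2: {2,4}

Answer: BISIMILAR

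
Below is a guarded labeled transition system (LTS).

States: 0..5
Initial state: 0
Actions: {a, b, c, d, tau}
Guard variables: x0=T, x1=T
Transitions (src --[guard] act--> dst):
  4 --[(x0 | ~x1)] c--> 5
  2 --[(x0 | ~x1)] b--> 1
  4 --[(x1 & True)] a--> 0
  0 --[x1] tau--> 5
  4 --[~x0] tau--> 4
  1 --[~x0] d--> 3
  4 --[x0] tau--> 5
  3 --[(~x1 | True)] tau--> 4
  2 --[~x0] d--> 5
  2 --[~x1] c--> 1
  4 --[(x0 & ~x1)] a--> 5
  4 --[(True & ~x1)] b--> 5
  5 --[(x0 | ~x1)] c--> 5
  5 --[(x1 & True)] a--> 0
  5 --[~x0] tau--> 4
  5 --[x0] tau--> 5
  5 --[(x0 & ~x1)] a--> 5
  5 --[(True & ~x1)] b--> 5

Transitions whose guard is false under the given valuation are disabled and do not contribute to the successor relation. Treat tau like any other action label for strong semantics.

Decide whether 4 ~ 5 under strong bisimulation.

Refine partition for ~:
  P[0] = {{0,1,2,3,4,5}}
  P[1] = {{0,3},{1},{2},{4,5}}
4 equivalence class(es) (converged in 2)
class of 4: {4,5}; class of 5: {4,5}

Answer: BISIMILAR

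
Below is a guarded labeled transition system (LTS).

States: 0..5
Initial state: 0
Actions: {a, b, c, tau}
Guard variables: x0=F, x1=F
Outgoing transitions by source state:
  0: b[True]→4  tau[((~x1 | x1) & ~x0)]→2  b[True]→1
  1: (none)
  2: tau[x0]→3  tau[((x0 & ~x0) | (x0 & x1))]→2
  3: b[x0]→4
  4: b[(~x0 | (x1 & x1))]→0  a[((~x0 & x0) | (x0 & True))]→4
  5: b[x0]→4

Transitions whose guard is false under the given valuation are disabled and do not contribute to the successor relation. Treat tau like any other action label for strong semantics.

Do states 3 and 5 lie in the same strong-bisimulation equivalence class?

Answer: BISIMILAR

Working:
Bisimulation quotient by refinement:
  P[0] = {{0,1,2,3,4,5}}
  P[1] = {{0},{1,2,3,5},{4}}
stable after 2 split(s): 3 block(s)
[3]={1,2,3,5}  [5]={1,2,3,5}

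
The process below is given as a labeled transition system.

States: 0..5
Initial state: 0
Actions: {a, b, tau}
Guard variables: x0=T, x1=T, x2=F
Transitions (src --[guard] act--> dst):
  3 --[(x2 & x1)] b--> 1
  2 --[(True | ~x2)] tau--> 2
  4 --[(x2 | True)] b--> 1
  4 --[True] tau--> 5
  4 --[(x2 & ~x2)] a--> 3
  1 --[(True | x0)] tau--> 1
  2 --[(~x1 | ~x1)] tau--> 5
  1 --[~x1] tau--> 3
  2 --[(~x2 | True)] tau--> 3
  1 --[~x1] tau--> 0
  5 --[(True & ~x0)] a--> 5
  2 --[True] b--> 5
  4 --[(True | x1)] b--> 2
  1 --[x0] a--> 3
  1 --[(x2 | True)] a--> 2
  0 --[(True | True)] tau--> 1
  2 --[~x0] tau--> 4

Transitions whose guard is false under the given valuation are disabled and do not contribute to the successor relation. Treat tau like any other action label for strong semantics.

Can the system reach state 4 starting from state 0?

Answer: UNREACHABLE

Trace:
10 transition(s) survive guard evaluation.
Layer 0: {0}
Layer 1: {1}  total {0,1}
Layer 2: {2,3}  total {0,1,2,3}
Layer 3: {5}  total {0,1,2,3,5}
Reach set: {0,1,2,3,5}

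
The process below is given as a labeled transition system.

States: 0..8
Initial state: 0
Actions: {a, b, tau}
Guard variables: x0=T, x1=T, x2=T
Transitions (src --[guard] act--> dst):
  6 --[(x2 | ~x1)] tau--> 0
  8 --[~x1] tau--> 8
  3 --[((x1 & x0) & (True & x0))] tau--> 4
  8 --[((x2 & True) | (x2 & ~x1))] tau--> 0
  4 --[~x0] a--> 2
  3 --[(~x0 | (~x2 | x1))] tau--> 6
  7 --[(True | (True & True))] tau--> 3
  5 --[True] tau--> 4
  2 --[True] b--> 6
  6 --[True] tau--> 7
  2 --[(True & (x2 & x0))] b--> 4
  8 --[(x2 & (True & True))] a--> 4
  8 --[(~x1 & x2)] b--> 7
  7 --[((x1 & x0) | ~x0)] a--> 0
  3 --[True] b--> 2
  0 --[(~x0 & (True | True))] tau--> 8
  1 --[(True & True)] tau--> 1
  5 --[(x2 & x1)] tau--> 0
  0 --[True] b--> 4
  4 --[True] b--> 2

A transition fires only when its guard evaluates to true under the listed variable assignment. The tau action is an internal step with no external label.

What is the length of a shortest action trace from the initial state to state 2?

Layered search for 2:
  Layer 0: {0}
  Layer 1: {4}
  Layer 2: {2}
depth(2)=2, e.g. b·b

Answer: 2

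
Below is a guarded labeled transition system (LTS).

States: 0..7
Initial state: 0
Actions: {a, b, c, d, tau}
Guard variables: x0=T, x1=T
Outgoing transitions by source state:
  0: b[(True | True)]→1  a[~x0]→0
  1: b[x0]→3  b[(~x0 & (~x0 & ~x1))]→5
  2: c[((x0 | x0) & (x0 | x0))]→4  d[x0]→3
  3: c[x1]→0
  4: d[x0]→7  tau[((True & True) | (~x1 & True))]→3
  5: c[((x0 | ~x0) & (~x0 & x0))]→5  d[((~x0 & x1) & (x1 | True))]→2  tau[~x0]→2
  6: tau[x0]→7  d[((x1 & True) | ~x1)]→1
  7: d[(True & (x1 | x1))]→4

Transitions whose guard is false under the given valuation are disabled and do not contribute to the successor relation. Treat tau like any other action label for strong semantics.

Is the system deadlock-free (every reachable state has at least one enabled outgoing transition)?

Answer: DEADLOCK-FREE

Working:
Reachable = {0,1,3}
  0: b→1  [1 exit(s)]
  1: b→3  [1 exit(s)]
  3: c→0  [1 exit(s)]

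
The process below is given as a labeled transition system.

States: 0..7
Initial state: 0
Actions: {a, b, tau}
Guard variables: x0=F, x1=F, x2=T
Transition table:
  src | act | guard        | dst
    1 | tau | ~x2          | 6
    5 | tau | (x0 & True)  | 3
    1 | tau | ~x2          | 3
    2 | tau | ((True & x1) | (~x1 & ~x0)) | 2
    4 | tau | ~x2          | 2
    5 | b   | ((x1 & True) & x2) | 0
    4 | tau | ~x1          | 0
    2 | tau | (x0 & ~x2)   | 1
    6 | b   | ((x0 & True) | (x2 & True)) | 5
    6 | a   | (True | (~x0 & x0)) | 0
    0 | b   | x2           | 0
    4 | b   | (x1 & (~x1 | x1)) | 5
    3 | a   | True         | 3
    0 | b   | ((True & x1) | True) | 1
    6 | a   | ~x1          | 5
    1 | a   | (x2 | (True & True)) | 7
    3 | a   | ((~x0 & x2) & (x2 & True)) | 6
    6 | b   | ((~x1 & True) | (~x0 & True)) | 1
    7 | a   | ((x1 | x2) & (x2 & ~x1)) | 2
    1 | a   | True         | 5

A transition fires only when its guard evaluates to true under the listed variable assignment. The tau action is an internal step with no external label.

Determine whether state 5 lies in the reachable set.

Answer: REACHABLE

Analysis:
Guard filter leaves 13 enabled edge(s).
L0 = {0}
L1 = {1}  cumulative {0,1}
L2 = {5,7}  cumulative {0,1,5,7}
L3 = {2}  cumulative {0,1,2,5,7}
Reach set: {0,1,2,5,7}
trace reaching 5: b·a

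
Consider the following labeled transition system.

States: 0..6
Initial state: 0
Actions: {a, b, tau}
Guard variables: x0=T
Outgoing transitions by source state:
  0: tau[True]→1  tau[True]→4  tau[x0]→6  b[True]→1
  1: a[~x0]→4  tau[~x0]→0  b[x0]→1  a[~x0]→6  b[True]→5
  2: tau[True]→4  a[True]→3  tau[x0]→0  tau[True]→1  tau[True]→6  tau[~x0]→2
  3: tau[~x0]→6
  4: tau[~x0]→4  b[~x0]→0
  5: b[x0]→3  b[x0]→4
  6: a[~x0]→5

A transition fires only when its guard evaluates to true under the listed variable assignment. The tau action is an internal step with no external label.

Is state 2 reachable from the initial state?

Answer: UNREACHABLE

Trace:
After dropping false guards: 13 live edges.
depth 0: {0}
depth 1: {1,4,6}  cumulative {0,1,4,6}
depth 2: {5}  cumulative {0,1,4,5,6}
depth 3: {3}  cumulative {0,1,3,4,5,6}
Reach set: {0,1,3,4,5,6}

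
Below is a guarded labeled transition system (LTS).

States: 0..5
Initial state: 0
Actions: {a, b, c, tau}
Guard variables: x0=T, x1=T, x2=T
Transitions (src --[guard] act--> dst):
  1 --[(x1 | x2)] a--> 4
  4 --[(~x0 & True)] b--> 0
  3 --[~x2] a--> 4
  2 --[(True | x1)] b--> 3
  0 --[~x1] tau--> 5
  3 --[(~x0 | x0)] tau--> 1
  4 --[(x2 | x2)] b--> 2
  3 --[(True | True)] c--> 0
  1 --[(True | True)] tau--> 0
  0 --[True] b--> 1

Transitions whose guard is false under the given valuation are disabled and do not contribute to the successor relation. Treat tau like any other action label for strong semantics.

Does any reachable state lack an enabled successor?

Reachable = {0,1,2,3,4}
  0: b→1  [deg 1]
  1: a→4  tau→0  [deg 2]
  2: b→3  [deg 1]
  3: c→0  tau→1  [deg 2]
  4: b→2  [deg 1]

Answer: DEADLOCK-FREE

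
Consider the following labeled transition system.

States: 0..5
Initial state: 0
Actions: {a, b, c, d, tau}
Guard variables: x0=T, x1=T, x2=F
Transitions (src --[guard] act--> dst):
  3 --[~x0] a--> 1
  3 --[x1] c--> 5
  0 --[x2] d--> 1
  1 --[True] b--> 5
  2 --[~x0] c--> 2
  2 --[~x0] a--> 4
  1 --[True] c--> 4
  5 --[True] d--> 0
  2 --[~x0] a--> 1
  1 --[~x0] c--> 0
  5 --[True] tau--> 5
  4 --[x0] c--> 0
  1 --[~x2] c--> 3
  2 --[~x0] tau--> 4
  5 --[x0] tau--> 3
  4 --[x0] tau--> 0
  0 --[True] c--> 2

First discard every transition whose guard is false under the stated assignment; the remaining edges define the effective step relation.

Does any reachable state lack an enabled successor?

Reach set: {0,2}
  0: c→2  [deg 1]
  2: ∅  [deadlock]
Path to 2: c

Answer: DEADLOCK at state 2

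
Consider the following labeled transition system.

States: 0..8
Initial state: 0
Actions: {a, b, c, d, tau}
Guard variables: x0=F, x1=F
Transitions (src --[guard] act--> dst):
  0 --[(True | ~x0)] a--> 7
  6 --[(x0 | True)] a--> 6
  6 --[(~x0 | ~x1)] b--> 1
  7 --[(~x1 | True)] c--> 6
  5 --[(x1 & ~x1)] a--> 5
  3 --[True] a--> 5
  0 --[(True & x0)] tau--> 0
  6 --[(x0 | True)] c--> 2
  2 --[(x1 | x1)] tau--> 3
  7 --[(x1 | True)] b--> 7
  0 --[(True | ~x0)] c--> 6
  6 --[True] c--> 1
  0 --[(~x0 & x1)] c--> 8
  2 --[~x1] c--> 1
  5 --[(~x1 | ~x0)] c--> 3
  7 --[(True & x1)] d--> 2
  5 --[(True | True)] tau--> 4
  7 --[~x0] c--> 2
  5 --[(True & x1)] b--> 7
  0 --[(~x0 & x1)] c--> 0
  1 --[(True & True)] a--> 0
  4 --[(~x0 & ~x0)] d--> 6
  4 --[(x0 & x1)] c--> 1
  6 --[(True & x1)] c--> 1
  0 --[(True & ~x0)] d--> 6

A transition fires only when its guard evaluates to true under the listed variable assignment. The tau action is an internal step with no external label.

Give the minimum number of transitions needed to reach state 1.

Answer: 2

Analysis:
BFS to 1:
  L0 = {0}
  L1 = {6,7}
  L2 = {1,2}
depth(1)=2, e.g. c·b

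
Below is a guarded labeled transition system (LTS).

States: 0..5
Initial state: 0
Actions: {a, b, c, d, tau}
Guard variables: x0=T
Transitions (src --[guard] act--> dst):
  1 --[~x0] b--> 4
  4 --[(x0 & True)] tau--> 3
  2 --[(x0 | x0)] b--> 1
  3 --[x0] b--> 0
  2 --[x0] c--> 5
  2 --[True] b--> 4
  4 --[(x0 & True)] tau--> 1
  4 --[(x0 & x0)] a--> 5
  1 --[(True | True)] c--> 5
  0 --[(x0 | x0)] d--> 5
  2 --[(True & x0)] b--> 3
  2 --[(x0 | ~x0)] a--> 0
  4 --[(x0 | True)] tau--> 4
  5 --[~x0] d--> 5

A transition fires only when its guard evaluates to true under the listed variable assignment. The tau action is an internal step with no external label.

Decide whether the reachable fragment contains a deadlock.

Reachable = {0,5}
  0: d→5  [deg 1]
  5: ∅  [STUCK]
Path to 5: d

Answer: DEADLOCK at state 5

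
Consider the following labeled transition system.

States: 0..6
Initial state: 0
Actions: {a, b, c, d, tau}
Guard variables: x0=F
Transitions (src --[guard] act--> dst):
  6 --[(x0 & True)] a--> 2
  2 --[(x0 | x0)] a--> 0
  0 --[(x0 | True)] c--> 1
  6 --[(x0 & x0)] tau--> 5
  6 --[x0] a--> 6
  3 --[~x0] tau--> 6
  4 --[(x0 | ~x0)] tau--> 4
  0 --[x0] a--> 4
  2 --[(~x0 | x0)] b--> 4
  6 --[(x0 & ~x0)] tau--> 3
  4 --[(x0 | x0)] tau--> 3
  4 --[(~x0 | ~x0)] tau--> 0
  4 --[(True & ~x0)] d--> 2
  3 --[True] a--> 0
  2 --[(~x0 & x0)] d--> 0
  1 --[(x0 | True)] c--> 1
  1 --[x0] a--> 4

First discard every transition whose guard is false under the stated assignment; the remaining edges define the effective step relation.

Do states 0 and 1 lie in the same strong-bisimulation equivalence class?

Answer: BISIMILAR

Analysis:
Compute ~ classes (split until stable):
  round 0: {{0,1,2,3,4,5,6}}
  round 1: {{0,1},{2},{3},{4},{5,6}}
Fixed point at round 2; 5 class(es).
0∈{0,1}, 1∈{0,1}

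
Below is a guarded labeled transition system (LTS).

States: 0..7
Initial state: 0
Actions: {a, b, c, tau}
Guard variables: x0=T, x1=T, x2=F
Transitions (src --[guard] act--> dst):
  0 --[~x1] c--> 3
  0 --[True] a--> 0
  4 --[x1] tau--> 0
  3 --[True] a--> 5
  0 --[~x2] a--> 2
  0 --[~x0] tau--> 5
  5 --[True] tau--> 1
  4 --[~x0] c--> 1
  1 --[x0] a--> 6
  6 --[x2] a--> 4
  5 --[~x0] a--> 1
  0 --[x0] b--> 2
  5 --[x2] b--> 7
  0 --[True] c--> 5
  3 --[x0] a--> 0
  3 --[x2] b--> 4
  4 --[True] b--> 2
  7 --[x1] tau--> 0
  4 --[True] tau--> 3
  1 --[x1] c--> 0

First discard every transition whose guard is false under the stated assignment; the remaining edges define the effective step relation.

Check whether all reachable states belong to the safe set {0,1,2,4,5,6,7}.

Answer: INVARIANT HOLDS

Trace:
Allowed set {0,1,2,4,5,6,7}
R = {0,1,2,5,6}
  0: ✓
  1: ✓
  2: ✓
  5: ✓
  6: ✓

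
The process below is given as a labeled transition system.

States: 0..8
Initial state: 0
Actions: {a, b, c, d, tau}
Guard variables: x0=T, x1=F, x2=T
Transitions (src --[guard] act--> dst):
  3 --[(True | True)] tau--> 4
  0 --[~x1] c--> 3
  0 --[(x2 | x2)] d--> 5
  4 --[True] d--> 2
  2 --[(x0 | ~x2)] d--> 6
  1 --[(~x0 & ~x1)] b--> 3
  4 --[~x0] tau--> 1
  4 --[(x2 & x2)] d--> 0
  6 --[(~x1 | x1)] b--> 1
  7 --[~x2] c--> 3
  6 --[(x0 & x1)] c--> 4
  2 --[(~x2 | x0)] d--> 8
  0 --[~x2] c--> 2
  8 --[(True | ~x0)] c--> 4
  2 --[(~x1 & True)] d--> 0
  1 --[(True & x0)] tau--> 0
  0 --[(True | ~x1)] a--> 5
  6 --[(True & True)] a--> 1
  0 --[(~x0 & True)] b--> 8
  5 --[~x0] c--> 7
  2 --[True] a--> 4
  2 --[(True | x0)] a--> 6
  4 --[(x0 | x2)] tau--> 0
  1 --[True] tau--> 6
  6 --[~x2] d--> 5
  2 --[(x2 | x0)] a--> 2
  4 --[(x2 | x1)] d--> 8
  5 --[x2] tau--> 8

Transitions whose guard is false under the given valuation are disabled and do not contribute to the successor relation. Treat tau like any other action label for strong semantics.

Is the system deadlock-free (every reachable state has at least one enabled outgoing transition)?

Reachable = {0,1,2,3,4,5,6,8}
  0: a→5  c→3  d→5  [3 exit(s)]
  1: tau→0  tau→6  [2 exit(s)]
  2: a→2  a→4  a→6  d→0  d→6  d→8  [6 exit(s)]
  3: tau→4  [1 exit(s)]
  4: d→0  d→2  d→8  tau→0  [4 exit(s)]
  5: tau→8  [1 exit(s)]
  6: a→1  b→1  [2 exit(s)]
  8: c→4  [1 exit(s)]

Answer: DEADLOCK-FREE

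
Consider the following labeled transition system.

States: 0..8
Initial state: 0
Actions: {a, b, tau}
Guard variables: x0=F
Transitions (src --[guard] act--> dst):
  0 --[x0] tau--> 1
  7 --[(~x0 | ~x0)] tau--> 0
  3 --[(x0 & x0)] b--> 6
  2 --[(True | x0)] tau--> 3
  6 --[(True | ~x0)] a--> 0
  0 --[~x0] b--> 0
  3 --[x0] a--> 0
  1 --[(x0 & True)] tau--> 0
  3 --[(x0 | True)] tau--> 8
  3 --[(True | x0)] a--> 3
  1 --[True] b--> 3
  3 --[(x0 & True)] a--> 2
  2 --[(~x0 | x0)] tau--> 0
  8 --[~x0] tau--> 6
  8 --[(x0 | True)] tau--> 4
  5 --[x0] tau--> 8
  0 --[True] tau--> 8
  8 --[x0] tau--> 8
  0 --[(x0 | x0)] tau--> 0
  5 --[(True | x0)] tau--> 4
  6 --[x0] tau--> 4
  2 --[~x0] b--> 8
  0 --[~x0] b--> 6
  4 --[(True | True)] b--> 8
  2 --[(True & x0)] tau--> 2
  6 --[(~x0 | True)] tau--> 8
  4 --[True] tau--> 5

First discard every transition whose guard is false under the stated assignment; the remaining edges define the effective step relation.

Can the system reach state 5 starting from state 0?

17 transition(s) survive guard evaluation.
Layer 0: {0}
Layer 1: {6,8}  cumulative {0,6,8}
Layer 2: {4}  cumulative {0,4,6,8}
Layer 3: {5}  cumulative {0,4,5,6,8}
Reach set: {0,4,5,6,8}
trace reaching 5: tau·tau·tau

Answer: REACHABLE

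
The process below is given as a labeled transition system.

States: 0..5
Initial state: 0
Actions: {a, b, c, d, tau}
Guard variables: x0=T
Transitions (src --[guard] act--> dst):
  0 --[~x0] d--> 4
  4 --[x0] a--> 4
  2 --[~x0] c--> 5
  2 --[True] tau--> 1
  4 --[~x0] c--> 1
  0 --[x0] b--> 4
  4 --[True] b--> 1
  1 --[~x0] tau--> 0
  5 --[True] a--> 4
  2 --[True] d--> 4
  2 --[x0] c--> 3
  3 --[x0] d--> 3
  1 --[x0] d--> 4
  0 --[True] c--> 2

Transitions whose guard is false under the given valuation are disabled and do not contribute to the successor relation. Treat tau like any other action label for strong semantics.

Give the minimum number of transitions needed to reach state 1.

Answer: 2

Analysis:
Layered search for 1:
  Layer 0: {0}
  Layer 1: {2,4}
  Layer 2: {1,3}
depth(1)=2, e.g. b·b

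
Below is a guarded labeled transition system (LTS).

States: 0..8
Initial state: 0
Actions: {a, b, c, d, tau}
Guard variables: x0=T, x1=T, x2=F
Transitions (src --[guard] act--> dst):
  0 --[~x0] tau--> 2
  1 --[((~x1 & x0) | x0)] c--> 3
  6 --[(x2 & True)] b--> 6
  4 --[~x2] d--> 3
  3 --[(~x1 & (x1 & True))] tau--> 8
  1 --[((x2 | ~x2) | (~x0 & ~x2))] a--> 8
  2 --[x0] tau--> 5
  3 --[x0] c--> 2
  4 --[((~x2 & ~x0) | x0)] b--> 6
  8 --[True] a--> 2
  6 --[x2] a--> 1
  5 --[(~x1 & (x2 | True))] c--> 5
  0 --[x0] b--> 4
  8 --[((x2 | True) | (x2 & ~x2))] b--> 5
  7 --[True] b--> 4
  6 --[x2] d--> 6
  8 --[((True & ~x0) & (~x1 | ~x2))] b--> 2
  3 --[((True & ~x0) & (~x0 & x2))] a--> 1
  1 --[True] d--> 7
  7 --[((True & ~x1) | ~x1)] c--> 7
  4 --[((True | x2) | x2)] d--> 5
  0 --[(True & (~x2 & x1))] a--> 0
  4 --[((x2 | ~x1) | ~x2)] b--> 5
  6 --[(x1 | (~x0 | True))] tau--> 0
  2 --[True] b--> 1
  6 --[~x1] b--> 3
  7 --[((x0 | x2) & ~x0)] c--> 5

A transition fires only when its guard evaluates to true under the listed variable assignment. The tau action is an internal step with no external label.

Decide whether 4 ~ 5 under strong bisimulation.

Answer: NOT BISIMILAR

Working:
Refine partition for ~:
  P[0] = {{0,1,2,3,4,5,6,7,8}}
  P[1] = {{0,8},{1},{2},{3},{4},{5},{6},{7}}
  P[2] = {{0},{1},{2},{3},{4},{5},{6},{7},{8}}
Fixed point at round 3; 9 class(es).
4∈{4}, 5∈{5}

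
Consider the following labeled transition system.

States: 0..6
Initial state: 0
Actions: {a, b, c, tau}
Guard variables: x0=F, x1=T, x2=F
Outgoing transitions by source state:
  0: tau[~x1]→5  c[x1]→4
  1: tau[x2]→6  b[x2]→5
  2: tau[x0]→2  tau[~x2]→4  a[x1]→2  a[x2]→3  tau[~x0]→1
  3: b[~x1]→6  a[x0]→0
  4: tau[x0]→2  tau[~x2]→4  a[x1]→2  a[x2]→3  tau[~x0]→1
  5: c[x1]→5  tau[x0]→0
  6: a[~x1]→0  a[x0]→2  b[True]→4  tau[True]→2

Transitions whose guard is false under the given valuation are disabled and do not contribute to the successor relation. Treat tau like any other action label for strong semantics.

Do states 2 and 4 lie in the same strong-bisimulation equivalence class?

Answer: BISIMILAR

Working:
Bisimulation quotient by refinement:
  P[0] = {{0,1,2,3,4,5,6}}
  P[1] = {{0,5},{1,3},{2,4},{6}}
  P[2] = {{0},{1,3},{2,4},{5},{6}}
5 equivalence class(es) (converged in 3)
2∈{2,4}, 4∈{2,4}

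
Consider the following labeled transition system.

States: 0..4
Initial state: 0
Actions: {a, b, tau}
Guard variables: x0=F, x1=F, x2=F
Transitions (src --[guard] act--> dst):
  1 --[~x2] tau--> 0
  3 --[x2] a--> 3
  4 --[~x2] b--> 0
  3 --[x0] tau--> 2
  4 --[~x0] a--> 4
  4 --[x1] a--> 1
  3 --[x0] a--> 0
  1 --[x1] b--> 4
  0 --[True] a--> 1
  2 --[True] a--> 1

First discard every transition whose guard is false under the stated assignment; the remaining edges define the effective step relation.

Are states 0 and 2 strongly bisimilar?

Bisimulation quotient by refinement:
  round 0: {{0,1,2,3,4}}
  round 1: {{0,2},{1},{3},{4}}
stable after 2 split(s): 4 block(s)
[0]={0,2}  [2]={0,2}

Answer: BISIMILAR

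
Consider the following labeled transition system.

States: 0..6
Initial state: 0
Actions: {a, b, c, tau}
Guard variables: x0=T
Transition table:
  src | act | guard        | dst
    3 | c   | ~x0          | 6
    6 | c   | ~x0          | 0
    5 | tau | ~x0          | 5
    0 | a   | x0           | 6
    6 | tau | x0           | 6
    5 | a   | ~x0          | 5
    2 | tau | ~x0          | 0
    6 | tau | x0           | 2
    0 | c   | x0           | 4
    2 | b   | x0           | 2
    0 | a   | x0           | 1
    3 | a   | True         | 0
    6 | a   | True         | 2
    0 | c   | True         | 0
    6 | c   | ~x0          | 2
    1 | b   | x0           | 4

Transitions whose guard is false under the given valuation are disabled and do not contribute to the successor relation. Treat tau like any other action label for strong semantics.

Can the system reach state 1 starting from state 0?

Answer: REACHABLE

Trace:
10 transition(s) survive guard evaluation.
depth 0: {0}
depth 1: {1,4,6}  total {0,1,4,6}
depth 2: {2}  total {0,1,2,4,6}
Reach set: {0,1,2,4,6}
Path to 1: a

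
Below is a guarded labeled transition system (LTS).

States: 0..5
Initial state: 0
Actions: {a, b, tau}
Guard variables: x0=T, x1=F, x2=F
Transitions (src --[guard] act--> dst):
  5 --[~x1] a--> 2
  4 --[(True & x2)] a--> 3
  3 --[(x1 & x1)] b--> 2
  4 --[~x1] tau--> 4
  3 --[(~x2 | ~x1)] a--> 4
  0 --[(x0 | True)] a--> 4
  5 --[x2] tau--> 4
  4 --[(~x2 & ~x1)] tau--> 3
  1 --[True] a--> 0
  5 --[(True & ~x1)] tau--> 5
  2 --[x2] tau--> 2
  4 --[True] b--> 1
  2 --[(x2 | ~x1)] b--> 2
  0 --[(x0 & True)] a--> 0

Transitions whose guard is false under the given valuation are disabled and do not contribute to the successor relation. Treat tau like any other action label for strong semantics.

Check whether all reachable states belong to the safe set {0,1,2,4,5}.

Answer: INVARIANT VIOLATED at state 3

Trace:
Inv-set: {0,1,2,4,5}
R = {0,1,3,4}
  0: ✓
  1: ✓
  3: outside
  4: ✓
witness against invariant: a·tau → 3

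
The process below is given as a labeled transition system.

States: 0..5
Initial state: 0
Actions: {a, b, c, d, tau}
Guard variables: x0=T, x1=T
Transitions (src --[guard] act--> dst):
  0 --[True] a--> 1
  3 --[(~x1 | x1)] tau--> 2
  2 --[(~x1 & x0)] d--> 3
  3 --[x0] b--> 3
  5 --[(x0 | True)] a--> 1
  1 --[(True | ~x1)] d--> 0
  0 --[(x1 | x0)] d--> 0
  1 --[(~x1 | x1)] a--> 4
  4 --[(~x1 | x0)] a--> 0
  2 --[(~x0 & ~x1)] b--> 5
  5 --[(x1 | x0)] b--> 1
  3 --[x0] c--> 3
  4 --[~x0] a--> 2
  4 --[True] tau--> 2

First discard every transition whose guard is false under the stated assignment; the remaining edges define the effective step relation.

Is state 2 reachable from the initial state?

Answer: REACHABLE

Trace:
11 transition(s) survive guard evaluation.
depth 0: {0}
depth 1: {1}  now seen {0,1}
depth 2: {4}  now seen {0,1,4}
depth 3: {2}  now seen {0,1,2,4}
Reach set: {0,1,2,4}
trace reaching 2: a·a·tau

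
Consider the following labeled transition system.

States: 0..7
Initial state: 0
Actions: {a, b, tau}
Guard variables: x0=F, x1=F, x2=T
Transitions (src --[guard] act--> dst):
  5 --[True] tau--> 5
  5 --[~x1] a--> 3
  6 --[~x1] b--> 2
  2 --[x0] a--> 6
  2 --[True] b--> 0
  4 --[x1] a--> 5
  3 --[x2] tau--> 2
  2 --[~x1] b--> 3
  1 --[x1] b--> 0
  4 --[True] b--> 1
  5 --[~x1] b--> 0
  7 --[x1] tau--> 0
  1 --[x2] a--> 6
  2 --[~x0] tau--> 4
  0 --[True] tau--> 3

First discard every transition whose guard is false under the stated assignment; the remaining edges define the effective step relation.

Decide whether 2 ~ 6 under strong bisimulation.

Refine partition for ~:
  π0 = {{0,1,2,3,4,5,6,7}}
  π1 = {{0,3},{1},{2},{4,6},{5},{7}}
  π2 = {{0},{1},{2},{3},{4},{5},{6},{7}}
Fixed point at round 3; 8 class(es).
[2]={2}  [6]={6}

Answer: NOT BISIMILAR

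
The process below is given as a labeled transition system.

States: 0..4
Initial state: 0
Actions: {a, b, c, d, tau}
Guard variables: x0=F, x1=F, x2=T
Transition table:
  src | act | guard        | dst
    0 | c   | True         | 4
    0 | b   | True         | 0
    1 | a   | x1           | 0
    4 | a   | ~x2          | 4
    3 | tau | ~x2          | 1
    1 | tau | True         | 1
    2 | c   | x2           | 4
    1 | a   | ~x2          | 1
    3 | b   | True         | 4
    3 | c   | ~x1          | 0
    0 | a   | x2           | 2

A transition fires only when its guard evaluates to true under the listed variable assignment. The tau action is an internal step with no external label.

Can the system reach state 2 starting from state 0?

Answer: REACHABLE

Trace:
After dropping false guards: 7 live edges.
Layer 0: {0}
Layer 1: {2,4}  cumulative {0,2,4}
Reach set: {0,2,4}
Path to 2: a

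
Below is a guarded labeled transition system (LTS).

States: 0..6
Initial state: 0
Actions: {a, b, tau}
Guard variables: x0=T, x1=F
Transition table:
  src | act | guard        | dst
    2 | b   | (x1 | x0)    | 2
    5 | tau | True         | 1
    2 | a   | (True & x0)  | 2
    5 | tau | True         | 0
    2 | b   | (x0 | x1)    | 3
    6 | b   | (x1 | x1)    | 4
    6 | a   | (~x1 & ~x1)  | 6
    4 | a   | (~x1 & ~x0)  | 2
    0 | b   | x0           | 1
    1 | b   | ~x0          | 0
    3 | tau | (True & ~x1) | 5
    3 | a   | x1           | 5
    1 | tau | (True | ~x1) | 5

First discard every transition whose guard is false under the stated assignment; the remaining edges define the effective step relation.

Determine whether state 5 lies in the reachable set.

Answer: REACHABLE

Analysis:
After dropping false guards: 9 live edges.
Layer 0: {0}
Layer 1: {1}  now seen {0,1}
Layer 2: {5}  now seen {0,1,5}
R = {0,1,5}
witness 5: b·tau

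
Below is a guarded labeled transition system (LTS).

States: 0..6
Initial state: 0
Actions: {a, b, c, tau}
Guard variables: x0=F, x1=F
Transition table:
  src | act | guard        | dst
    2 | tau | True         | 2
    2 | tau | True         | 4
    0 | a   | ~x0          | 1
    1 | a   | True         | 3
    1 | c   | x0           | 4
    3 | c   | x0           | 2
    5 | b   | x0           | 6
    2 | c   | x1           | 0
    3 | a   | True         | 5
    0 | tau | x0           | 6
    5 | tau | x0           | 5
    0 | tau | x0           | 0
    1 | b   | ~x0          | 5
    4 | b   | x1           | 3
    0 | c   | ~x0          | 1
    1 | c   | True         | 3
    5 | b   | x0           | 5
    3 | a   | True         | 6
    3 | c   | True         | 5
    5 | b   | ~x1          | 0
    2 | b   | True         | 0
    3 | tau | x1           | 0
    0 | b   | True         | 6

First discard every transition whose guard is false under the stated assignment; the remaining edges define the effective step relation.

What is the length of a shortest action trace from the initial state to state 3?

Answer: 2

Analysis:
Breadth-first toward 3:
  L0 = {0}
  L1 = {1,6}
  L2 = {3,5}
depth(3)=2, e.g. a·a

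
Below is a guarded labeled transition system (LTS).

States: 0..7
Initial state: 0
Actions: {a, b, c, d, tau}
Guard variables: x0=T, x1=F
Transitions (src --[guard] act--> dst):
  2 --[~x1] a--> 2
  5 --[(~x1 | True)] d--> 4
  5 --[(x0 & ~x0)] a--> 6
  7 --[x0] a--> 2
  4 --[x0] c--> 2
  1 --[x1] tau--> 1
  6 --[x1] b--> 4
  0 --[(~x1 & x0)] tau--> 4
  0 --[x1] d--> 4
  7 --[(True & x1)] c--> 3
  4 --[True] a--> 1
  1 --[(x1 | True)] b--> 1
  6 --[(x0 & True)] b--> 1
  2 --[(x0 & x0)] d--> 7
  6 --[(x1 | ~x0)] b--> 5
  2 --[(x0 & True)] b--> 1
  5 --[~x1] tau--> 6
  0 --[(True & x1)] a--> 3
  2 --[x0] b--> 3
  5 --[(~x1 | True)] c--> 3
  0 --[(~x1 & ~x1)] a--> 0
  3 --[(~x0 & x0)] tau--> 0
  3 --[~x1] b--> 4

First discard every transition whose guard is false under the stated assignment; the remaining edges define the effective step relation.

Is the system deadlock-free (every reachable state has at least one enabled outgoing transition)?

Answer: DEADLOCK-FREE

Trace:
R = {0,1,2,3,4,7}
  0: a→0  tau→4  [2 exit(s)]
  1: b→1  [1 exit(s)]
  2: a→2  b→1  b→3  d→7  [4 exit(s)]
  3: b→4  [1 exit(s)]
  4: a→1  c→2  [2 exit(s)]
  7: a→2  [1 exit(s)]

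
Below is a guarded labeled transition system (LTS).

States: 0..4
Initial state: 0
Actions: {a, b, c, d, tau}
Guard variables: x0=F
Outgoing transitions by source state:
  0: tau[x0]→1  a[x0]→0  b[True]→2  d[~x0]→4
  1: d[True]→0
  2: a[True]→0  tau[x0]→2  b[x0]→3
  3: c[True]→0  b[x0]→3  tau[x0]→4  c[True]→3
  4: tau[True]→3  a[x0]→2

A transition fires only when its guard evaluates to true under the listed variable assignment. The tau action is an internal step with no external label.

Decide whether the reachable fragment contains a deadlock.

Answer: DEADLOCK-FREE

Trace:
R = {0,2,3,4}
  0: b→2  d→4  [2 exit(s)]
  2: a→0  [1 exit(s)]
  3: c→0  c→3  [2 exit(s)]
  4: tau→3  [1 exit(s)]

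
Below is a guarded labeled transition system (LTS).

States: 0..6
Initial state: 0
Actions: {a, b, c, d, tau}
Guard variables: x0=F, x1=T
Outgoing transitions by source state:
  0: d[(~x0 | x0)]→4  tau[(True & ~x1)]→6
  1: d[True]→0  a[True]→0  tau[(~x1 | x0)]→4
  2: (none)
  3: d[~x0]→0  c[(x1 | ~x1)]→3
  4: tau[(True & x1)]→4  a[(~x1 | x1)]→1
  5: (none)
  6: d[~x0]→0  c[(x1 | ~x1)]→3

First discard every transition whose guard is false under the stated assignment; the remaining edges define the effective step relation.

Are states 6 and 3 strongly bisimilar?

Answer: BISIMILAR

Trace:
Refine partition for ~:
  P[0] = {{0,1,2,3,4,5,6}}
  P[1] = {{0},{1},{2,5},{3,6},{4}}
stable after 2 split(s): 5 block(s)
6∈{3,6}, 3∈{3,6}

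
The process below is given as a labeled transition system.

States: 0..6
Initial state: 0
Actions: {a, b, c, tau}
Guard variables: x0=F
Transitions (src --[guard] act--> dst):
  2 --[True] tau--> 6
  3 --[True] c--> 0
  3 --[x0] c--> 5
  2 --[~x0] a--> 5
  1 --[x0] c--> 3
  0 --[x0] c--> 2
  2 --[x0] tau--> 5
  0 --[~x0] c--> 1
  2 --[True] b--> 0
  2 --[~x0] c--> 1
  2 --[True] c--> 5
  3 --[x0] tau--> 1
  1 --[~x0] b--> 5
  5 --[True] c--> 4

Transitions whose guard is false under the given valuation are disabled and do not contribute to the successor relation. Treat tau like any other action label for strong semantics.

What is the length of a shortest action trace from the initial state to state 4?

Answer: 3

Analysis:
Layered search for 4:
  depth 0: {0}
  depth 1: {1}
  depth 2: {5}
  depth 3: {4}
depth(4)=3, e.g. c·b·c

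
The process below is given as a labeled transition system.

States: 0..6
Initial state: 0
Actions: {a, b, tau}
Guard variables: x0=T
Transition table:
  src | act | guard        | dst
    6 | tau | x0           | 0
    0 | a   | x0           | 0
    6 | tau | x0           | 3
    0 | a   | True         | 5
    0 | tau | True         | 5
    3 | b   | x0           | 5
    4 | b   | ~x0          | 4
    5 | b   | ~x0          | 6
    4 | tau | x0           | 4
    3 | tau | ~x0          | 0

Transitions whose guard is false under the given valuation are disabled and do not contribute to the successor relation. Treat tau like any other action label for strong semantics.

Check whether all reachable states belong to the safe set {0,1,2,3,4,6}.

Answer: INVARIANT VIOLATED at state 5

Analysis:
Allowed set {0,1,2,3,4,6}
Reachable = {0,5}
  0: ok
  5: outside
reach 5 via a — violates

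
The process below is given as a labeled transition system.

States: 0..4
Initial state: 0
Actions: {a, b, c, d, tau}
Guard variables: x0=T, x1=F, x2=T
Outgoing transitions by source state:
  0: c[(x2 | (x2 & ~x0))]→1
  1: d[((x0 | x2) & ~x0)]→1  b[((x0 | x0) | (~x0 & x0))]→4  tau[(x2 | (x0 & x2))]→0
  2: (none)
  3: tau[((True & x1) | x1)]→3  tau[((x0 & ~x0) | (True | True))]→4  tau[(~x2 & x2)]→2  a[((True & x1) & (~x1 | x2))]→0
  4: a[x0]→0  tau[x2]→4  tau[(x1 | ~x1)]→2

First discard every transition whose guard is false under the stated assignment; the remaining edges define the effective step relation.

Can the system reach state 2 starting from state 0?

Answer: REACHABLE

Working:
7 transition(s) survive guard evaluation.
Layer 0: {0}
Layer 1: {1}  total {0,1}
Layer 2: {4}  total {0,1,4}
Layer 3: {2}  total {0,1,2,4}
R = {0,1,2,4}
trace reaching 2: c·b·tau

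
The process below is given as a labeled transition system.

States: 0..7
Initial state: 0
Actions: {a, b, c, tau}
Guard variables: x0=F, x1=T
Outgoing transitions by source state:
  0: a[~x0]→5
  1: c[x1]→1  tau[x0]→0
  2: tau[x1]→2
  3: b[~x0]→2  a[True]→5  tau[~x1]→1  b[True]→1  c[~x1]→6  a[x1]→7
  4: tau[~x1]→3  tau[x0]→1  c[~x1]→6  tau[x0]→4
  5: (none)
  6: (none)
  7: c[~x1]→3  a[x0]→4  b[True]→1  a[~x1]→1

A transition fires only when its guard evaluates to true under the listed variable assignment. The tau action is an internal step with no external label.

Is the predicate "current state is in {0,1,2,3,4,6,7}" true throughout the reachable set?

Answer: INVARIANT VIOLATED at state 5

Analysis:
Inv-set: {0,1,2,3,4,6,7}
Reach set: {0,5}
  0: ok
  5: ✗ unsafe
counterexample path to 5: a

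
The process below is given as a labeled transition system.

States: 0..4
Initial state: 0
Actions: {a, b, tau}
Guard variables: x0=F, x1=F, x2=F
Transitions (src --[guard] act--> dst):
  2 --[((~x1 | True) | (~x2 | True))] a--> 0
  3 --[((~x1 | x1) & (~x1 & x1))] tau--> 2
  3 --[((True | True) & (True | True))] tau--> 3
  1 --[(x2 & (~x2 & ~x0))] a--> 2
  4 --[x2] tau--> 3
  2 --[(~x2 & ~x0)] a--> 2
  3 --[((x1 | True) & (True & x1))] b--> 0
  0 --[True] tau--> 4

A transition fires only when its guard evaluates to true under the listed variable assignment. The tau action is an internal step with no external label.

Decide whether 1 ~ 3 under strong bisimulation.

Refine partition for ~:
  P[0] = {{0,1,2,3,4}}
  P[1] = {{0,3},{1,4},{2}}
  P[2] = {{0},{1,4},{2},{3}}
Fixed point at round 3; 4 class(es).
[1]={1,4}  [3]={3}

Answer: NOT BISIMILAR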